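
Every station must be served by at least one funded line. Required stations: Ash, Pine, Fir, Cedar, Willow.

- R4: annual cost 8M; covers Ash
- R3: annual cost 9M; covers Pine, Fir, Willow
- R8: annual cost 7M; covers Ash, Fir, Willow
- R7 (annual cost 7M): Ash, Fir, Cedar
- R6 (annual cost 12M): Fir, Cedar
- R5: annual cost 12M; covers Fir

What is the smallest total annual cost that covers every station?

16

This is an integer covering problem.
The greedy cost-per-new-station heuristic would pick R8, R7, and R3 for 23, but a cheaper cover exists.
Choose R3 and R7: together they cover Ash, Pine, Fir, Cedar, Willow — every station.
Total annual cost: 9 + 7 = 16.
No cover costs less than 16.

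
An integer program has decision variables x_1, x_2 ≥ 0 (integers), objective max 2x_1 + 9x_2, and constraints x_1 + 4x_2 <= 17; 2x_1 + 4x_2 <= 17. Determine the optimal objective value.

36

(x_1,x_2)=(0,4): 1·0+4·4=16≤17, 2·0+4·4=16≤17, objective 36.
(x_1,x_2)=(1,3): 1·1+4·3=13≤17, 2·1+4·3=14≤17, objective 29.
Maximum is 36 at (x_1,x_2)=(0,4).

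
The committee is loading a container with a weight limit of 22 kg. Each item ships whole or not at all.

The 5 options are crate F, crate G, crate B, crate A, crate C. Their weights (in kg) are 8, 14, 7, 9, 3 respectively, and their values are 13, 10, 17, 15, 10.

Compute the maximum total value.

42

This is a 0-1 knapsack instance.
crate B + crate A + crate C: weight 7 + 9 + 3 = 19 ≤ 22, value 17 + 15 + 10 = 42.
crate F + crate B + crate C: weight 8 + 7 + 3 = 18 ≤ 22, value 13 + 17 + 10 = 40.
Best is crate B, crate A, and crate C with total value 42.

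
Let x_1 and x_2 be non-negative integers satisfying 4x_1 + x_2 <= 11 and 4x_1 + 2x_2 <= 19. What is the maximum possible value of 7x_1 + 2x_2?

The continuous relaxation peaks at (0.75, 8) with value 21.25; rounding to a feasible lattice point costs some objective.
(x_1,x_2)=(1,7): 4·1+1·7=11≤11, 4·1+2·7=18≤19, objective 21.
(x_1,x_2)=(1,6): 4·1+1·6=10≤11, 4·1+2·6=16≤19, objective 19.
(x_1,x_2)=(0,9): 4·0+1·9=9≤11, 4·0+2·9=18≤19, objective 18.
(x_1,x_2)=(0,8): 4·0+1·8=8≤11, 4·0+2·8=16≤19, objective 16.
The best lattice point is (1,7), giving 21.

21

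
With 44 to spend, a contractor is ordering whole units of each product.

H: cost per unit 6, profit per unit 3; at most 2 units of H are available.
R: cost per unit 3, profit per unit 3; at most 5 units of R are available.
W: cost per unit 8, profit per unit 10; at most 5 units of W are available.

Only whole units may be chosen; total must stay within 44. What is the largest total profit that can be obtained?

53

4×R and 4×W: cost 44 ≤ 44, profit 4·3 + 4·10 = 52.
1×R and 5×W: cost 43 ≤ 44, profit 1·3 + 5·10 = 53.
Best is 53.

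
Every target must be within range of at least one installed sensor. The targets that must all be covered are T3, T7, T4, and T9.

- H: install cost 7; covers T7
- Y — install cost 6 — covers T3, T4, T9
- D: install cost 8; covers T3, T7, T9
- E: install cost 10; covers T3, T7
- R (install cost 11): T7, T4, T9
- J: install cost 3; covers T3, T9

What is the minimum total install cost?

The greedy cost-per-new-target heuristic would pick J and R for 14, but a cheaper cover exists.
Choose H and Y: together they cover T3, T7, T4, T9 — every target.
Total install cost: 7 + 6 = 13.
No cover costs less than 13.

13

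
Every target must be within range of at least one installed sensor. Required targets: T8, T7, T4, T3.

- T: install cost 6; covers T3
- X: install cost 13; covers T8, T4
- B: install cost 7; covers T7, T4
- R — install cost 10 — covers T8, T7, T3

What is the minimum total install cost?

17

This is a weighted set-cover instance.
Choose B and R: together they cover T8, T7, T4, T3 — every target.
Total install cost: 7 + 10 = 17.
No cover costs less than 17.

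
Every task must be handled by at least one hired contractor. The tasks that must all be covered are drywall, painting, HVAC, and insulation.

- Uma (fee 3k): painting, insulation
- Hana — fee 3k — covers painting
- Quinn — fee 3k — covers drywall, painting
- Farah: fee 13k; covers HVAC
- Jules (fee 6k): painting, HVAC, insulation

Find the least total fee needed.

9

The greedy cost-per-new-task heuristic would pick Uma, Quinn, and Jules for 12, but a cheaper cover exists.
Choose Quinn and Jules: together they cover drywall, painting, HVAC, insulation — every task.
Total fee: 3 + 6 = 9.
No cover costs less than 9.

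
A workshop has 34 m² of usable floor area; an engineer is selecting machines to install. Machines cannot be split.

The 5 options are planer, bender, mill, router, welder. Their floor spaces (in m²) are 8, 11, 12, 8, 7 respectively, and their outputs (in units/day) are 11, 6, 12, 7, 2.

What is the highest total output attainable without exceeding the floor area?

30

planer + bender + mill: floor space 8 + 11 + 12 = 31 ≤ 34, output 11 + 6 + 12 = 29.
planer + bender + router + welder: floor space 8 + 11 + 8 + 7 = 34 ≤ 34, output 11 + 6 + 7 + 2 = 26.
planer + mill + router: floor space 8 + 12 + 8 = 28 ≤ 34, output 11 + 12 + 7 = 30.
Best is planer, mill, and router with total output 30.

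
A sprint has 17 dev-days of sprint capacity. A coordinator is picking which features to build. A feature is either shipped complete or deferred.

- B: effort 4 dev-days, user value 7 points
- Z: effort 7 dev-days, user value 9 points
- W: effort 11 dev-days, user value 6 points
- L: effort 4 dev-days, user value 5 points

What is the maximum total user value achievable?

21

B + Z: effort 4 + 7 = 11 ≤ 17, user value 7 + 9 = 16.
Z + L: effort 7 + 4 = 11 ≤ 17, user value 9 + 5 = 14.
B + Z + L: effort 4 + 7 + 4 = 15 ≤ 17, user value 7 + 9 + 5 = 21.
Best is B, Z, and L with total user value 21.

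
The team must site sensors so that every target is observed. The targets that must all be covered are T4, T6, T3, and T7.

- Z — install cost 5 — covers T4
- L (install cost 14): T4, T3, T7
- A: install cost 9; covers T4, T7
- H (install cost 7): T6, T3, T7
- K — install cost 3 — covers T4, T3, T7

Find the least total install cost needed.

10

This is a weighted set-cover instance.
Choose H and K: together they cover T4, T6, T3, T7 — every target.
Total install cost: 7 + 3 = 10.
No cover costs less than 10.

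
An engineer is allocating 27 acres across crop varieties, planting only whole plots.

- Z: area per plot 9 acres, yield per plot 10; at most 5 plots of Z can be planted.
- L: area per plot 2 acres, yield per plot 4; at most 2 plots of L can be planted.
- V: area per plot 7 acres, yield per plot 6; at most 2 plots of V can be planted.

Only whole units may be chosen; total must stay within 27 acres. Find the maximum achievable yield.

L has the best ratio (4/2); taking only L gives at most 2×4 = 8 (stopped by the supply cap of 2).
Mixing does better — 1×Z, 2×L, and 2×V: area 27 ≤ 27, yield 1·10 + 2·4 + 2·6 = 30.

30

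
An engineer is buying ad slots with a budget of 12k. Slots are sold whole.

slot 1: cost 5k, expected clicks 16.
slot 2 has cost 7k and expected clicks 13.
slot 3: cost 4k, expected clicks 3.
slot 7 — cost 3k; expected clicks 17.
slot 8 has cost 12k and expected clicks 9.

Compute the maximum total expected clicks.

36

This is a 0-1 knapsack instance.
Allowing fractional choices, the relaxed optimum would be about 40.4, but ad slots are indivisible.
slot 1 + slot 7: cost 5 + 3 = 8 ≤ 12, expected clicks 16 + 17 = 33.
slot 1 + slot 3 + slot 7: cost 5 + 4 + 3 = 12 ≤ 12, expected clicks 16 + 3 + 17 = 36.
Best is slot 1, slot 3, and slot 7 with total expected clicks 36.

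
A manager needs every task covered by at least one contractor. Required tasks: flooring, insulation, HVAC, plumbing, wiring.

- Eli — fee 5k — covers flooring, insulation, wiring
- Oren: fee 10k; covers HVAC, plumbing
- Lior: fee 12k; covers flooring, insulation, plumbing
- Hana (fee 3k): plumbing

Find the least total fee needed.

Choose Eli and Oren: together they cover flooring, insulation, HVAC, plumbing, wiring — every task.
Total fee: 5 + 10 = 15.

15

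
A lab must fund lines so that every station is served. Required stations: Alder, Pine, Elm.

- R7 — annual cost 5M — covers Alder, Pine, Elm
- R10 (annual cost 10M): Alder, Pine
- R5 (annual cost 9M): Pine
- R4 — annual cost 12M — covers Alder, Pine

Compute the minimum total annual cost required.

5

This is an integer covering problem.
R7 alone covers Alder, Pine, Elm — every station.
Total annual cost: 5.
No cover costs less than 5.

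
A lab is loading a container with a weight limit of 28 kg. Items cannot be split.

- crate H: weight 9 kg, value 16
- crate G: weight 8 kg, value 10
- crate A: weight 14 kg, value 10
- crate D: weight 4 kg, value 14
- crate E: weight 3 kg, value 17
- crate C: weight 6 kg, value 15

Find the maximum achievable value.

Take crate H, crate D, crate E, and crate C: weight 9 + 4 + 3 + 6 = 22 ≤ 28, value 16 + 14 + 17 + 15 = 62.
No other feasible combination does better.

62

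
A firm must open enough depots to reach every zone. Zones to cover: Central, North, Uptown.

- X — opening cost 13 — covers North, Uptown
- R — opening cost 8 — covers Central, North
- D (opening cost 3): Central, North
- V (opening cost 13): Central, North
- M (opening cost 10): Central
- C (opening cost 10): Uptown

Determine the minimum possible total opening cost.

13

Choose D and C: together they cover Central, North, Uptown — every zone.
Total opening cost: 3 + 10 = 13.
No cover costs less than 13.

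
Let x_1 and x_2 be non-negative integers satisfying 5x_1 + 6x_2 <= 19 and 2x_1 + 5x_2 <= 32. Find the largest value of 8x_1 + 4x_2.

24

The continuous relaxation peaks at (3.8, 0) with value 30.40; rounding to a feasible lattice point costs some objective.
(x_1,x_2)=(3,0) is feasible, giving 24.
(x_1,x_2)=(2,1) is feasible, giving 20.
(x_1,x_2)=(2,0) is feasible, giving 16.
No feasible integer point exceeds 24.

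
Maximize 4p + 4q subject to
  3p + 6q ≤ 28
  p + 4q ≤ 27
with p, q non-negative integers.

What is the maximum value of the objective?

The continuous relaxation peaks at (9.33, 0) with value 37.33; rounding to a feasible lattice point costs some objective.
(p,q)=(9,0): 3·9+6·0=27≤28, 1·9+4·0=9≤27, objective 36.
(p,q)=(8,0): 3·8+6·0=24≤28, 1·8+4·0=8≤27, objective 32.
No feasible integer point exceeds 36.

36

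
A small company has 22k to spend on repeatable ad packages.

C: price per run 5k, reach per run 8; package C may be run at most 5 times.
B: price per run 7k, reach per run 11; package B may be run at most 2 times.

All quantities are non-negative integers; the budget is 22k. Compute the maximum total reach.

35

This is a bounded integer knapsack.
4×C: price 20 ≤ 22, reach 4·8 = 32.
3×C and 1×B: price 22 ≤ 22, reach 3·8 + 1·11 = 35.
Best is 35.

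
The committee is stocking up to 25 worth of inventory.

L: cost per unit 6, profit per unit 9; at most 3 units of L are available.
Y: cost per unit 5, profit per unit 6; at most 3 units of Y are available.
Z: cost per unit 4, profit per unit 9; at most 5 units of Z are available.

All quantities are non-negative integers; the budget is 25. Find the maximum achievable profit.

1×Y and 5×Z: cost 25 ≤ 25, profit 1·6 + 5·9 = 51.
5×Z: cost 20 ≤ 25, profit 5·9 = 45.
Best is 51.

51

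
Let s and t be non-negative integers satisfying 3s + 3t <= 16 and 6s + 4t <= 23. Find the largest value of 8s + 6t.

32

(s,t)=(1,4): 3·1+3·4=15≤16, 6·1+4·4=22≤23, objective 32.
(s,t)=(0,5): 3·0+3·5=15≤16, 6·0+4·5=20≤23, objective 30.
(s,t)=(1,3): 3·1+3·3=12≤16, 6·1+4·3=18≤23, objective 26.
(s,t)=(0,4): 3·0+3·4=12≤16, 6·0+4·4=16≤23, objective 24.
The best lattice point is (1,4), giving 32.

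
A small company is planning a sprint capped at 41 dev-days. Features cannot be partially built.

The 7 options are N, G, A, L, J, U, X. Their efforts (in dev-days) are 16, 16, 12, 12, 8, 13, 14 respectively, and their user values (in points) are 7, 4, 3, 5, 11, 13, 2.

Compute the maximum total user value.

This is an integer program with binary decision variables.
L + J + U: effort 12 + 8 + 13 = 33 ≤ 41, user value 5 + 11 + 13 = 29.
G + J + U: effort 16 + 8 + 13 = 37 ≤ 41, user value 4 + 11 + 13 = 28.
N + J + U: effort 16 + 8 + 13 = 37 ≤ 41, user value 7 + 11 + 13 = 31.
Best is N, J, and U with total user value 31.

31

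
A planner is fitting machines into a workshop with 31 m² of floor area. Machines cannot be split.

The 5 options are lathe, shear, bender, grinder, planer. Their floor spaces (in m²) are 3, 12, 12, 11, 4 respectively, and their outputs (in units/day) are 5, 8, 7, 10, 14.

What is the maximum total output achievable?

37

Allowing fractional choices, the relaxed optimum would be about 37.6, but machines are indivisible.
lathe + bender + grinder + planer: floor space 3 + 12 + 11 + 4 = 30 ≤ 31, output 5 + 7 + 10 + 14 = 36.
lathe + shear + grinder + planer: floor space 3 + 12 + 11 + 4 = 30 ≤ 31, output 5 + 8 + 10 + 14 = 37.
lathe + shear + bender + planer: floor space 3 + 12 + 12 + 4 = 31 ≤ 31, output 5 + 8 + 7 + 14 = 34.
Best is lathe, shear, grinder, and planer with total output 37.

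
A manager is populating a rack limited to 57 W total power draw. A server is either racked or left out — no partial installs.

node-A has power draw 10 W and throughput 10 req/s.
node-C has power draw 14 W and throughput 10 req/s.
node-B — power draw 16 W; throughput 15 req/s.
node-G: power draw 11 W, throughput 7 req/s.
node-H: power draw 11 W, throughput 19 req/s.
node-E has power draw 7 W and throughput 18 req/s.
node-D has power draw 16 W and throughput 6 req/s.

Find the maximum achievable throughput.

node-A + node-B + node-G + node-H + node-E: power draw 10 + 16 + 11 + 11 + 7 = 55 ≤ 57, throughput 10 + 15 + 7 + 19 + 18 = 69.
node-A + node-B + node-H + node-E: power draw 10 + 16 + 11 + 7 = 44 ≤ 57, throughput 10 + 15 + 19 + 18 = 62.
node-A + node-C + node-G + node-H + node-E: power draw 10 + 14 + 11 + 11 + 7 = 53 ≤ 57, throughput 10 + 10 + 7 + 19 + 18 = 64.
Best is node-A, node-B, node-G, node-H, and node-E with total throughput 69.

69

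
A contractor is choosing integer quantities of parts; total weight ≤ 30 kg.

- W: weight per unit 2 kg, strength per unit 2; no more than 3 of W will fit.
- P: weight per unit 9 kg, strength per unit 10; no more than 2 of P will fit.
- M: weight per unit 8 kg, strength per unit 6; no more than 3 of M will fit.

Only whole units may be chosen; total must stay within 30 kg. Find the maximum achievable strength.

This is a bounded integer knapsack.
1×W, 2×P, and 1×M: weight 28 ≤ 30, strength 1·2 + 2·10 + 1·6 = 28.
2×W, 2×P, and 1×M: weight 30 ≤ 30, strength 2·2 + 2·10 + 1·6 = 30.
Best is 30.

30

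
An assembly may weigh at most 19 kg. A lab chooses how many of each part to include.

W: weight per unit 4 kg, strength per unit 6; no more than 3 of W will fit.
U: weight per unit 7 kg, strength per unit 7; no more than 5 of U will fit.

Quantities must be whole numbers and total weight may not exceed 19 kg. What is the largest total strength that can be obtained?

This is a bounded integer knapsack.
3×W and 1×U: weight 19 ≤ 19, strength 3·6 + 1·7 = 25.
1×W and 2×U: weight 18 ≤ 19, strength 1·6 + 2·7 = 20.
Best is 25.

25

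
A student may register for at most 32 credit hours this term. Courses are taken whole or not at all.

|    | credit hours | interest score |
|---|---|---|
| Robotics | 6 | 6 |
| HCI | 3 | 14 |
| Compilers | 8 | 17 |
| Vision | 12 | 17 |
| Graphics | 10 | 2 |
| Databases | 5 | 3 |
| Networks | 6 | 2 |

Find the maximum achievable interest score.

54

This is a 0-1 knapsack instance.
Robotics + HCI + Compilers + Vision: credit hours 6 + 3 + 8 + 12 = 29 ≤ 32, interest score 6 + 14 + 17 + 17 = 54.
HCI + Compilers + Vision + Networks: credit hours 3 + 8 + 12 + 6 = 29 ≤ 32, interest score 14 + 17 + 17 + 2 = 50.
HCI + Compilers + Vision + Databases: credit hours 3 + 8 + 12 + 5 = 28 ≤ 32, interest score 14 + 17 + 17 + 3 = 51.
Best is Robotics, HCI, Compilers, and Vision with total interest score 54.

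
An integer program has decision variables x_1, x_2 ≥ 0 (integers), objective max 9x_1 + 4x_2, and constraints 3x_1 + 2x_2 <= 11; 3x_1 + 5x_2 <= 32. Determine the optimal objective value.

31

(x_1,x_2)=(3,1): 3·3+2·1=11≤11, 3·3+5·1=14≤32, objective 31.
(x_1,x_2)=(3,0): 3·3+2·0=9≤11, 3·3+5·0=9≤32, objective 27.
(x_1,x_2)=(2,2): 3·2+2·2=10≤11, 3·2+5·2=16≤32, objective 26.
The best lattice point is (3,1), giving 31.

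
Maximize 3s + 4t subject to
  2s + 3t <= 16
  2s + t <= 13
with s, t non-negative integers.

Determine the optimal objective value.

(s,t)=(5,2) is feasible, giving 23.
(s,t)=(6,1) is feasible, giving 22.
(s,t)=(4,2) is feasible, giving 20.
The best lattice point is (5,2), giving 23.

23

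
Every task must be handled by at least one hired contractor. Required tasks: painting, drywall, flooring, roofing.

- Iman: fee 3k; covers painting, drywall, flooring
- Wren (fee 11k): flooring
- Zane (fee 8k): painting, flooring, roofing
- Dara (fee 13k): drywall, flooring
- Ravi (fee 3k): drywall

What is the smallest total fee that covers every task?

This is a weighted set-cover instance.
Choose Iman and Zane: together they cover painting, drywall, flooring, roofing — every task.
Total fee: 3 + 8 = 11.
No cover costs less than 11.

11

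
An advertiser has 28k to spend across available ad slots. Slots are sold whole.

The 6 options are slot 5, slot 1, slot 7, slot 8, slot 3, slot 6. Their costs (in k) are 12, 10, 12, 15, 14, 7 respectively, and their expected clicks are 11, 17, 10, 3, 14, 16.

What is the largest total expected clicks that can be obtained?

This is a 0-1 knapsack instance.
slot 1 + slot 3: cost 10 + 14 = 24 ≤ 28, expected clicks 17 + 14 = 31.
slot 1 + slot 6: cost 10 + 7 = 17 ≤ 28, expected clicks 17 + 16 = 33.
Best is slot 1 and slot 6 with total expected clicks 33.

33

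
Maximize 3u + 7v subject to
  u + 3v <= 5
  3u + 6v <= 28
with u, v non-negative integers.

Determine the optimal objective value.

15

(u,v)=(5,0) is feasible, giving 15.
(u,v)=(4,0) is feasible, giving 12.
Maximum is 15 at (u,v)=(5,0).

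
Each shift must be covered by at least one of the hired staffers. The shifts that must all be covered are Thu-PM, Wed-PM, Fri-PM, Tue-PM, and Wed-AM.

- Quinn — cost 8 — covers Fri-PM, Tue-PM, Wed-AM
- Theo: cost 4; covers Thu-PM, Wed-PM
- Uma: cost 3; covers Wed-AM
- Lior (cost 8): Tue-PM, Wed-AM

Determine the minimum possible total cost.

12

Choose Quinn and Theo: together they cover Thu-PM, Wed-PM, Fri-PM, Tue-PM, Wed-AM — every shift.
Total cost: 8 + 4 = 12.
No cover costs less than 12.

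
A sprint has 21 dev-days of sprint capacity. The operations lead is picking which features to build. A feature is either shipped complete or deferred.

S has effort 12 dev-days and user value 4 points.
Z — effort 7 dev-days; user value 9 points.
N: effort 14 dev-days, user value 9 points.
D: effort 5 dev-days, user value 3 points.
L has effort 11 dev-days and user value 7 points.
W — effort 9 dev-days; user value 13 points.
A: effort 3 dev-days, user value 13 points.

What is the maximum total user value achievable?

35

Take Z, W, and A: effort 7 + 9 + 3 = 19 ≤ 21, user value 9 + 13 + 13 = 35.
No other feasible combination does better.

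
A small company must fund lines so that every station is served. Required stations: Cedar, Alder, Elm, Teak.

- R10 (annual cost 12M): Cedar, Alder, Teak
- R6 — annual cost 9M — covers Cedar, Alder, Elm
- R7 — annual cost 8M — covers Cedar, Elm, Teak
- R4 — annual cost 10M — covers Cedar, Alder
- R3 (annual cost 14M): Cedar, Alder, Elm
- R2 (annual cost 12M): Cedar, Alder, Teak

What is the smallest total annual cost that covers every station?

17

Choose R6 and R7: together they cover Cedar, Alder, Elm, Teak — every station.
Total annual cost: 9 + 8 = 17.
No cover costs less than 17.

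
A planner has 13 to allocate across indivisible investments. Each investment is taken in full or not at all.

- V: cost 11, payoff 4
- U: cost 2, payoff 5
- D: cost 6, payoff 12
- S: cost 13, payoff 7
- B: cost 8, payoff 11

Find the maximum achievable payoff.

Take U and D: cost 2 + 6 = 8 ≤ 13, payoff 5 + 12 = 17.
No other feasible combination does better.

17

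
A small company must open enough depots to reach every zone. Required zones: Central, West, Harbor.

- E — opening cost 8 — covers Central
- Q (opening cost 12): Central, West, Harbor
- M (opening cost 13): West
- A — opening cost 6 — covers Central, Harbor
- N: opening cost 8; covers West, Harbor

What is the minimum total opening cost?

This is an integer covering problem.
The greedy cost-per-new-zone heuristic would pick A and N for 14, but a cheaper cover exists.
Q alone covers Central, West, Harbor — every zone.
Total opening cost: 12.
No cover costs less than 12.

12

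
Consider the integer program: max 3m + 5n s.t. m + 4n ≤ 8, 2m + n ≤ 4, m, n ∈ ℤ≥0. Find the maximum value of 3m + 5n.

(m,n)=(0,2): 1·0+4·2=8≤8, 2·0+1·2=2≤4, objective 10.
(m,n)=(1,1): 1·1+4·1=5≤8, 2·1+1·1=3≤4, objective 8.
(m,n)=(2,0): 1·2+4·0=2≤8, 2·2+1·0=4≤4, objective 6.
No feasible integer point exceeds 10.

10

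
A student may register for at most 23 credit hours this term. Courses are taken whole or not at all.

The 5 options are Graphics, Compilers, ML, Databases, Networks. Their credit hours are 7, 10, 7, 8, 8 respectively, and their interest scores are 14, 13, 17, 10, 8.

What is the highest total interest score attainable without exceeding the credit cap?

Allowing fractional choices, the relaxed optimum would be about 42.7, but courses are indivisible.
Graphics + ML + Databases: credit hours 7 + 7 + 8 = 22 ≤ 23, interest score 14 + 17 + 10 = 41.
ML + Databases + Networks: credit hours 7 + 8 + 8 = 23 ≤ 23, interest score 17 + 10 + 8 = 35.
Graphics + ML + Networks: credit hours 7 + 7 + 8 = 22 ≤ 23, interest score 14 + 17 + 8 = 39.
Best is Graphics, ML, and Databases with total interest score 41.

41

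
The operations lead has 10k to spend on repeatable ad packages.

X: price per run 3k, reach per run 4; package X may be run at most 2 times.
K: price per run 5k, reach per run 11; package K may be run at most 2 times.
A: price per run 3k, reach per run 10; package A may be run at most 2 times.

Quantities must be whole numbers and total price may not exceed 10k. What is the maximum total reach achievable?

24

Take 1×X and 2×A: price 9 ≤ 10, reach 1·4 + 2·10 = 24.
A has the best ratio (10/3) and is taken to its limit of 2; remaining capacity is filled optimally with the others.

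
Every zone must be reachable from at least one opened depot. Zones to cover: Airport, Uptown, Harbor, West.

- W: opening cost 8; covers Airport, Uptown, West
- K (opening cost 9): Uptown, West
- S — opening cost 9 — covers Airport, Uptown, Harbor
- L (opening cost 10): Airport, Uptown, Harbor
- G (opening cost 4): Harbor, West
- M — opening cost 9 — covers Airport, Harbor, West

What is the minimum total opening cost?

Choose W and G: together they cover Airport, Uptown, Harbor, West — every zone.
Total opening cost: 8 + 4 = 12.
No cover costs less than 12.

12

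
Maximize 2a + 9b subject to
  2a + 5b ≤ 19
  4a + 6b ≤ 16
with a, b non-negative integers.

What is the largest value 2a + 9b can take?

The continuous relaxation peaks at (0, 2.67) with value 24.00; rounding to a feasible lattice point costs some objective.
(a,b)=(1,2): 2·1+5·2=12≤19, 4·1+6·2=16≤16, objective 20.
(a,b)=(0,2): 2·0+5·2=10≤19, 4·0+6·2=12≤16, objective 18.
(a,b)=(2,1): 2·2+5·1=9≤19, 4·2+6·1=14≤16, objective 13.
(a,b)=(1,1): 2·1+5·1=7≤19, 4·1+6·1=10≤16, objective 11.
Maximum is 20 at (a,b)=(1,2).

20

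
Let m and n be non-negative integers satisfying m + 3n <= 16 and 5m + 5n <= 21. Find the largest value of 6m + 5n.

24

(m,n)=(4,0) is feasible, giving 24.
(m,n)=(3,1) is feasible, giving 23.
(m,n)=(3,0) is feasible, giving 18.
No feasible integer point exceeds 24.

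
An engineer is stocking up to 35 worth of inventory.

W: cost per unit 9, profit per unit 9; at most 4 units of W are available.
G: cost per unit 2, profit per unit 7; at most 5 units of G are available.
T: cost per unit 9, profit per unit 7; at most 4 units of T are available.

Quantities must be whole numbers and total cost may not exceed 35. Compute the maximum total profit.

This is a bounded integer knapsack.
G has the best ratio (7/2); taking only G gives at most 5×7 = 35 (stopped by the supply cap of 5).
Mixing does better — 3×W and 4×G: cost 35 ≤ 35, profit 3·9 + 4·7 = 55.

55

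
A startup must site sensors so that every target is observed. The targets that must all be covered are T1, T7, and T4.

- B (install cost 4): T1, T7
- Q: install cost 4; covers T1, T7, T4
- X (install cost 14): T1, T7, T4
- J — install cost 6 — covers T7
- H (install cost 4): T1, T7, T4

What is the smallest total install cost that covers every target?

4

Q alone covers T1, T7, T4 — every target.
Total install cost: 4.
No cover costs less than 4.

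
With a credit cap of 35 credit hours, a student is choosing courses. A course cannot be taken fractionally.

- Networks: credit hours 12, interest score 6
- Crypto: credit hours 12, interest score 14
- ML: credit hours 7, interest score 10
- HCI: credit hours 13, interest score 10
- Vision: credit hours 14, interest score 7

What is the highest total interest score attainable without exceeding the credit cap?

Treat it as a binary knapsack problem.
Take Crypto, ML, and HCI: credit hours 12 + 7 + 13 = 32 ≤ 35, interest score 14 + 10 + 10 = 34.
No other feasible combination does better.

34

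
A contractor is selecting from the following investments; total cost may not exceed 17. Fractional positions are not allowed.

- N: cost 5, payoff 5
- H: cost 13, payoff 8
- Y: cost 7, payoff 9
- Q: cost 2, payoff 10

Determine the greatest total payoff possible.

Treat it as a binary knapsack problem.
Allowing fractional choices, the relaxed optimum would be about 25.8, but investments are indivisible.
Y + Q: cost 7 + 2 = 9 ≤ 17, payoff 9 + 10 = 19.
N + Y + Q: cost 5 + 7 + 2 = 14 ≤ 17, payoff 5 + 9 + 10 = 24.
Best is N, Y, and Q with total payoff 24.

24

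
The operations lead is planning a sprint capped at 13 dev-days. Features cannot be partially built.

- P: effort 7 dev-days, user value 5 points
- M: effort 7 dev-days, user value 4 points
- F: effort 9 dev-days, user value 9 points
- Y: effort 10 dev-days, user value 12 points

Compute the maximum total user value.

12

This is an integer program with binary decision variables.
Allowing fractional choices, the relaxed optimum would be about 15.0, but features are indivisible.
Y: effort 10 ≤ 13, user value 12.
P: effort 7 ≤ 13, user value 5.
F: effort 9 ≤ 13, user value 9.
Best is Y with total user value 12.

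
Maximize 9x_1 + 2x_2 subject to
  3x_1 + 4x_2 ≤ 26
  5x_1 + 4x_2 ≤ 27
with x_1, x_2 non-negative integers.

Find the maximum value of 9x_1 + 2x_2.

(x_1,x_2)=(5,0) is feasible, giving 45.
(x_1,x_2)=(4,1) is feasible, giving 38.
(x_1,x_2)=(4,0) is feasible, giving 36.
Maximum is 45 at (x_1,x_2)=(5,0).

45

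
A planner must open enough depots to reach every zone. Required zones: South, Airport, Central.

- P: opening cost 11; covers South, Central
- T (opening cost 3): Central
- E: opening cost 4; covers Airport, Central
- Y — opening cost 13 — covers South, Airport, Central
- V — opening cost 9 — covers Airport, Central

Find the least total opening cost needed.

The greedy cost-per-new-zone heuristic would pick E and P for 15, but a cheaper cover exists.
Y alone covers South, Airport, Central — every zone.
Total opening cost: 13.
No cover costs less than 13.

13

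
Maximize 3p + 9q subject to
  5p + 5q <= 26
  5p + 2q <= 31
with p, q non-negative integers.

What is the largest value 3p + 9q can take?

Relaxing integrality, the LP optimum is 46.80 at (p,q) = (0, 5.2), which is not an integer point.
(p,q)=(0,5): 5·0+5·5=25≤26, 5·0+2·5=10≤31, objective 45.
(p,q)=(1,4): 5·1+5·4=25≤26, 5·1+2·4=13≤31, objective 39.
(p,q)=(0,4): 5·0+5·4=20≤26, 5·0+2·4=8≤31, objective 36.
Maximum is 45 at (p,q)=(0,5).

45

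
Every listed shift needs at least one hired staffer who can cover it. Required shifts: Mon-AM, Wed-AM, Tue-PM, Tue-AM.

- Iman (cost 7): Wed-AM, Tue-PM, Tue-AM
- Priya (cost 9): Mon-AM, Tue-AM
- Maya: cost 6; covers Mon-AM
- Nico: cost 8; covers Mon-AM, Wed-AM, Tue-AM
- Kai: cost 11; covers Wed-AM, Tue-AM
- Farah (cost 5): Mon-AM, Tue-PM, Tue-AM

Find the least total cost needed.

Choose Iman and Farah: together they cover Mon-AM, Wed-AM, Tue-PM, Tue-AM — every shift.
Total cost: 7 + 5 = 12.

12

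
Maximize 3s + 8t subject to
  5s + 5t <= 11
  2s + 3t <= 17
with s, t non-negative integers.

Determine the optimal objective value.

16

The continuous relaxation peaks at (0, 2.2) with value 17.60; rounding to a feasible lattice point costs some objective.
(s,t)=(0,2): 5·0+5·2=10≤11, 2·0+3·2=6≤17, objective 16.
(s,t)=(1,1): 5·1+5·1=10≤11, 2·1+3·1=5≤17, objective 11.
(s,t)=(0,1): 5·0+5·1=5≤11, 2·0+3·1=3≤17, objective 8.
Maximum is 16 at (s,t)=(0,2).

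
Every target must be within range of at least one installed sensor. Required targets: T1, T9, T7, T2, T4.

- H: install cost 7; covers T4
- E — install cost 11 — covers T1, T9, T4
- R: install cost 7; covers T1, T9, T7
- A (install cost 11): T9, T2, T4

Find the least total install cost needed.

18

Choose R and A: together they cover T1, T9, T7, T2, T4 — every target.
Total install cost: 7 + 11 = 18.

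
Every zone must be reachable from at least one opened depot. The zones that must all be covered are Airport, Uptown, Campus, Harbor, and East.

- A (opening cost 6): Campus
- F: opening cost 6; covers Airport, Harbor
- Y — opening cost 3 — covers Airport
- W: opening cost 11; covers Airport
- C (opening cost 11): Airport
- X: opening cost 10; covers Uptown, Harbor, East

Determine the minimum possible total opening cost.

The greedy cost-per-new-zone heuristic would pick F, X, and A for 22, but a cheaper cover exists.
Choose A, Y, and X: together they cover Airport, Uptown, Campus, Harbor, East — every zone.
Total opening cost: 6 + 3 + 10 = 19.
No cover costs less than 19.

19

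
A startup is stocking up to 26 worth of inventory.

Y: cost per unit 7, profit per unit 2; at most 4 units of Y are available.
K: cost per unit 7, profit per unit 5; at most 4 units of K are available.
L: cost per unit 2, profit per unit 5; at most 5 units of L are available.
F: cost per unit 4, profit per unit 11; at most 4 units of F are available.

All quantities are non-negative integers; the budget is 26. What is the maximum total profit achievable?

69

This is a bounded integer knapsack.
F has the best ratio (11/4); taking only F gives at most 4×11 = 44 (stopped by the supply cap of 4).
Mixing does better — 5×L and 4×F: cost 26 ≤ 26, profit 5·5 + 4·11 = 69.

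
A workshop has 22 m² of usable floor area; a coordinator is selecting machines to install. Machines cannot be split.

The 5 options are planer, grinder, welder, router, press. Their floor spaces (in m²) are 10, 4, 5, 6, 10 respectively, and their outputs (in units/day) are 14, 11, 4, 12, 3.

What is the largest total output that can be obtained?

planer + welder + router: floor space 10 + 5 + 6 = 21 ≤ 22, output 14 + 4 + 12 = 30.
planer + grinder + router: floor space 10 + 4 + 6 = 20 ≤ 22, output 14 + 11 + 12 = 37.
planer + grinder + welder: floor space 10 + 4 + 5 = 19 ≤ 22, output 14 + 11 + 4 = 29.
Best is planer, grinder, and router with total output 37.

37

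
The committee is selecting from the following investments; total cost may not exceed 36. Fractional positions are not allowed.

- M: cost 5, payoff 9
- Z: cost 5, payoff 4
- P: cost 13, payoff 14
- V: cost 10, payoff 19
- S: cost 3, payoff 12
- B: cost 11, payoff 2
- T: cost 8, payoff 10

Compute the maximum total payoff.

M + Z + P + V + S: cost 5 + 5 + 13 + 10 + 3 = 36 ≤ 36, payoff 9 + 4 + 14 + 19 + 12 = 58.
P + V + S + T: cost 13 + 10 + 3 + 8 = 34 ≤ 36, payoff 14 + 19 + 12 + 10 = 55.
Best is M, Z, P, V, and S with total payoff 58.

58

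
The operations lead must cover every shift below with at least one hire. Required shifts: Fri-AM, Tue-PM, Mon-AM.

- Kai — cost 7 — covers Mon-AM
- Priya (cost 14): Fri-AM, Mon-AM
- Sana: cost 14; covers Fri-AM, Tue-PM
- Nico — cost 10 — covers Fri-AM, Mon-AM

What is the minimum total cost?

This is a weighted set-cover instance.
The greedy cost-per-new-shift heuristic would pick Nico and Sana for 24, but a cheaper cover exists.
Choose Kai and Sana: together they cover Fri-AM, Tue-PM, Mon-AM — every shift.
Total cost: 7 + 14 = 21.
No cover costs less than 21.

21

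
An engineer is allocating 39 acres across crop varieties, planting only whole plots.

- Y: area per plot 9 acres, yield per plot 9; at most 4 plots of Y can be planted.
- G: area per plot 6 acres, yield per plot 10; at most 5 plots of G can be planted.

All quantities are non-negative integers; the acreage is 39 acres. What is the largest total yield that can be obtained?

59

This is a bounded integer knapsack.
G has the best ratio (10/6); taking only G gives at most 5×10 = 50 (stopped by the supply cap of 5).
Mixing does better — 1×Y and 5×G: area 39 ≤ 39, yield 1·9 + 5·10 = 59.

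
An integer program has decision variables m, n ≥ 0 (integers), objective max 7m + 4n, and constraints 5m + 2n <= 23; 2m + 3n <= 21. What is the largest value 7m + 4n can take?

37

The continuous relaxation peaks at (2.45, 5.36) with value 38.64; rounding to a feasible lattice point costs some objective.
(m,n)=(3,4): 5·3+2·4=23≤23, 2·3+3·4=18≤21, objective 37.
(m,n)=(2,5): 5·2+2·5=20≤23, 2·2+3·5=19≤21, objective 34.
(m,n)=(3,3): 5·3+2·3=21≤23, 2·3+3·3=15≤21, objective 33.
No feasible integer point exceeds 37.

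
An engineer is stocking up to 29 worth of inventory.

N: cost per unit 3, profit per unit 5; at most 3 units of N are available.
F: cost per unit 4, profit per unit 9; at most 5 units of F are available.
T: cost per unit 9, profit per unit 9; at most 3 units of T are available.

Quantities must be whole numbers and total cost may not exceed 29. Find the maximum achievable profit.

This is a bounded integer knapsack.
F has the best ratio (9/4); taking only F gives at most 5×9 = 45 (stopped by the supply cap of 5).
Mixing does better — 3×N and 5×F: cost 29 ≤ 29, profit 3·5 + 5·9 = 60.

60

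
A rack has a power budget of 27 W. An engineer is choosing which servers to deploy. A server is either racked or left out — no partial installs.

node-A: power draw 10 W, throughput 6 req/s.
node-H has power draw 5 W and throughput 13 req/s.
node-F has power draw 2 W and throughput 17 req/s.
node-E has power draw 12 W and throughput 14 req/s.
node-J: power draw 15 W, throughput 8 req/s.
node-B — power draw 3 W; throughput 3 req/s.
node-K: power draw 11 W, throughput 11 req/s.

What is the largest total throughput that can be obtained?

Allowing fractional choices, the relaxed optimum would be about 52.0, but servers are indivisible.
node-H + node-F + node-E + node-B: power draw 5 + 2 + 12 + 3 = 22 ≤ 27, throughput 13 + 17 + 14 + 3 = 47.
node-H + node-F + node-B + node-K: power draw 5 + 2 + 3 + 11 = 21 ≤ 27, throughput 13 + 17 + 3 + 11 = 44.
node-H + node-F + node-E: power draw 5 + 2 + 12 = 19 ≤ 27, throughput 13 + 17 + 14 = 44.
Best is node-H, node-F, node-E, and node-B with total throughput 47.

47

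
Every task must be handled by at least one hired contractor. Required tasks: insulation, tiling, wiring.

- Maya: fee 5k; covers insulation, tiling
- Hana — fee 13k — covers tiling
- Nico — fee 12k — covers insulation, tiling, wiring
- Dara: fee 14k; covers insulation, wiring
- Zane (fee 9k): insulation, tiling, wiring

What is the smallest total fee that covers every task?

9

The greedy cost-per-new-task heuristic would pick Maya and Zane for 14, but a cheaper cover exists.
Zane alone covers insulation, tiling, wiring — every task.
Total fee: 9.
No cover costs less than 9.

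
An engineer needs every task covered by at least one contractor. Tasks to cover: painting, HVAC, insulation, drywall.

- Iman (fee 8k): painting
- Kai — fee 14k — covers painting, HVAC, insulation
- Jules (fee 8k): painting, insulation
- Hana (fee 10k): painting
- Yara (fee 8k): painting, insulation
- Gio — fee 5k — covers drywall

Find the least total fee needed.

19

The greedy cost-per-new-task heuristic would pick Jules, Gio, and Kai for 27, but a cheaper cover exists.
Choose Kai and Gio: together they cover painting, HVAC, insulation, drywall — every task.
Total fee: 14 + 5 = 19.
No cover costs less than 19.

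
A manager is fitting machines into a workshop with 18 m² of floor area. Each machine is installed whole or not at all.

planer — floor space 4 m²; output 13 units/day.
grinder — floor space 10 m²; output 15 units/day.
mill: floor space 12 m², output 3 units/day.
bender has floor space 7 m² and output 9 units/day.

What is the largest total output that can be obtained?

28

Allowing fractional choices, the relaxed optimum would be about 33.1, but machines are indivisible.
grinder + bender: floor space 10 + 7 = 17 ≤ 18, output 15 + 9 = 24.
planer + bender: floor space 4 + 7 = 11 ≤ 18, output 13 + 9 = 22.
planer + grinder: floor space 4 + 10 = 14 ≤ 18, output 13 + 15 = 28.
Best is planer and grinder with total output 28.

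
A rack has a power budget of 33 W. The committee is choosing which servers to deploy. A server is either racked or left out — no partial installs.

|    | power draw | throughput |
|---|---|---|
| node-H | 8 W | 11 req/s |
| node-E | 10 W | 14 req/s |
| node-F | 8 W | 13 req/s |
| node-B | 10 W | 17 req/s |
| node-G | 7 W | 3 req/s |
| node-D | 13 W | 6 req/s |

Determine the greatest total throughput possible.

Allowing fractional choices, the relaxed optimum would be about 50.9, but servers are indivisible.
node-E + node-F + node-B: power draw 10 + 8 + 10 = 28 ≤ 33, throughput 14 + 13 + 17 = 44.
node-H + node-F + node-B + node-G: power draw 8 + 8 + 10 + 7 = 33 ≤ 33, throughput 11 + 13 + 17 + 3 = 44.
The maximum throughput is 44; one optimal choice is node-E, node-F, and node-B.

44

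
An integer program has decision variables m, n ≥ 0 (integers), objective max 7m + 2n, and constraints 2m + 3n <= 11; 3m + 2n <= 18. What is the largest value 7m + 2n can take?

35

Relaxing integrality, the LP optimum is 38.50 at (m,n) = (5.5, 0), which is not an integer point.
(m,n)=(5,0): 2·5+3·0=10≤11, 3·5+2·0=15≤18, objective 35.
(m,n)=(4,1): 2·4+3·1=11≤11, 3·4+2·1=14≤18, objective 30.
No feasible integer point exceeds 35.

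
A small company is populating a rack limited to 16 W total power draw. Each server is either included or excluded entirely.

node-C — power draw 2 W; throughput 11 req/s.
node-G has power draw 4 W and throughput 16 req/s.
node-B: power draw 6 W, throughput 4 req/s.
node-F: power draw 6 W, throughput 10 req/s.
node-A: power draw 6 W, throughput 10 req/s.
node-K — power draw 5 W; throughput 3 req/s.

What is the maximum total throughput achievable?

This is an integer program with binary decision variables.
node-C + node-G + node-A: power draw 2 + 4 + 6 = 12 ≤ 16, throughput 11 + 16 + 10 = 37.
node-C + node-G + node-F: power draw 2 + 4 + 6 = 12 ≤ 16, throughput 11 + 16 + 10 = 37.
The maximum throughput is 37; one optimal choice is node-C, node-G, and node-F.

37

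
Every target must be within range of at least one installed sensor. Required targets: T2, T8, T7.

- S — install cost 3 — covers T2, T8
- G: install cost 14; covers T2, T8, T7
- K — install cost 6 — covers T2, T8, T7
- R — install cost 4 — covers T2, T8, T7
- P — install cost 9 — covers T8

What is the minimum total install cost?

This is a weighted set-cover instance.
R alone covers T2, T8, T7 — every target.
Total install cost: 4.
No cover costs less than 4.

4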